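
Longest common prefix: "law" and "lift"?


Word 1: "law"
Word 2: "lift"
Comparing from start:
  Pos 0: 'l' == 'l'
  Pos 1: 'a' != 'i' (stop)
LCP = "l" (length 1)


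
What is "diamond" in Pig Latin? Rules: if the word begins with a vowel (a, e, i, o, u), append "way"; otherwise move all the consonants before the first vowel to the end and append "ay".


Word: "diamond"
Starts with consonant(s) → move to end, add 'ay'
Consonant cluster: "d"
Pig Latin = "iamondday"


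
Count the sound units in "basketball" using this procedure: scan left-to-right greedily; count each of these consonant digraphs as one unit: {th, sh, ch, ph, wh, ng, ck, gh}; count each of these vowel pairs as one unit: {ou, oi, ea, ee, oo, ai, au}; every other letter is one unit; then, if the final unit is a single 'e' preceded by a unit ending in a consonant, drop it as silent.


Word: "basketball" (10 letters)
Left-to-right scan:
  (1) 'b' (letter)
  (2) 'a' (letter)
  (3) 's' (letter)
  (4) 'k' (letter)
  (5) 'e' (letter)
  (6) 't' (letter)
  (7) 'b' (letter)
  (8) 'a' (letter)
  (9) 'l' (letter)
  (10) 'l' (letter)
Units from scan: 10
Sound units = 10 units


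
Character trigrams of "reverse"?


Word: "reverse" (length 7)
Number of trigrams = 7 - 3 + 1 = 5
  Position 0: "rev"
  Position 1: "eve"
  Position 2: "ver"
  Position 3: "ers"
  Position 4: "rse"
Trigrams = "rev", "eve", "ver", "ers", "rse"


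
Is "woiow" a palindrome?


Word: "woiow"
Reversed: "woiow"
Forward == Backward? woiow == woiow
Palindrome = Yes


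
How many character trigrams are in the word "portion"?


Word: "portion" (length 7)
Number of 3-grams = length - 3 + 1 = 7 - 3 + 1
= 5


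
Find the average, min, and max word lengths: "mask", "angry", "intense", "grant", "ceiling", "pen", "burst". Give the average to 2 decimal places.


Lengths: "mask"=4, "angry"=5, "intense"=7, "grant"=5, "ceiling"=7, "pen"=3, "burst"=5
Sum = 36, Count = 7
Average = 36/7 = 5.14
= avg=5.14, min=3, max=7


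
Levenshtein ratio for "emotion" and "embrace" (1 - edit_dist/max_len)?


Word 1: "emotion" (length 7)
Word 2: "embrace" (length 7)
One optimal edit sequence:
  1. keep 'e'
  2. keep 'm'
  3. substitute 'o' -> 'b'  (+1)
  4. substitute 't' -> 'r'  (+1)
  5. substitute 'i' -> 'a'  (+1)
  6. substitute 'o' -> 'c'  (+1)
  7. substitute 'n' -> 'e'  (+1)
Edit distance = 5
Max length = max(7, 7) = 7
Similarity = 1 - 5/7
= 0.2857


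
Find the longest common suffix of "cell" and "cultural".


Word 1: "cell"
Word 2: "cultural"
Comparing from end:
  Pos -1: 'l' == 'l'
  Pos -2: 'l' != 'a' (stop)
LCS = "l" (length 1)


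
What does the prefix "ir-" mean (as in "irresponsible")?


Prefix: ir-
Example: irresponsible (ir- + responsible)
Meaning = not


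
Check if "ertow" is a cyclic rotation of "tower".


Word: "tower", Candidate: "ertow"
Method: check if candidate is substring of word+word
"towertower" contains "ertow"? Yes
Is rotation = Yes


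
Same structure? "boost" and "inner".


Pattern of "boost": [0, 1, 1, 2, 3]
Pattern of "inner": [0, 1, 1, 2, 3]
Patterns match
Same pattern = Yes


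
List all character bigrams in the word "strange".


Word: "strange" (length 7)
Number of bigrams = 7 - 2 + 1 = 6
  Position 0: "st"
  Position 1: "tr"
  Position 2: "ra"
  Position 3: "an"
  Position 4: "ng"
  Position 5: "ge"
Bigrams = "st", "tr", "ra", "an", "ng", "ge"


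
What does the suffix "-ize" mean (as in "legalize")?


Suffix: -ize
As in: legalize -> legal + -ize
Meaning = to make


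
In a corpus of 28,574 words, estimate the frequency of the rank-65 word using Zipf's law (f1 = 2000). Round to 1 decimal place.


Zipf's law: f(r) = f(1) / r
f(1) = 2000
f(65) = 2000 / 65
= 30.8 occurrences


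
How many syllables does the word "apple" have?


Word: "apple"
Syllable breakdown: ap / ple
Counting: 2 parts
= 2 syllables


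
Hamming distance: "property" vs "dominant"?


Comparing character by character (same length = 8):
  Pos 0: 'p' vs 'd' !=
  Pos 1: 'r' vs 'o' !=
  Pos 2: 'o' vs 'm' !=
  Pos 3: 'p' vs 'i' !=
  Pos 4: 'e' vs 'n' !=
  Pos 5: 'r' vs 'a' !=
  Pos 6: 't' vs 'n' !=
  Pos 7: 'y' vs 't' !=
Hamming distance = 8


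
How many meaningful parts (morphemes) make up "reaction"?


Word: "reaction"
Morphemes: re- + act + -ion
Each morpheme carries meaning
= 3 morphemes


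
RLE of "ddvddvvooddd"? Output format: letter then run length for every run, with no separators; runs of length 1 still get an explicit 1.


String: "ddvddvvooddd"
Scanning for consecutive runs:
  'd' x 2
  'v' x 1
  'd' x 2
  'v' x 2
  'o' x 2
  'd' x 3
RLE = "d2v1d2v2o2d3"


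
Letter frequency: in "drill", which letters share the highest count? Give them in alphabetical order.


Word: "drill"
Letter counts:
  'd': 1
  'i': 1
  'l': 2
  'r': 1
Maximum count = 2
Most frequent = 'l' (2 times each)


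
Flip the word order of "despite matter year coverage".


Original: "despite matter year coverage"
Words (1..n): despite | matter | year | coverage
Reversed (n..1): coverage | year | matter | despite
Result = "coverage year matter despite"


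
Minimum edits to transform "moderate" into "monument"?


Word 1: "moderate" (length 8)
Word 2: "monument" (length 8)
One optimal edit sequence (insert/delete/substitute each cost 1):
  1. keep 'm'
  2. keep 'o'
  3. substitute 'd' -> 'n'  (+1)
  4. substitute 'e' -> 'u'  (+1)
  5. substitute 'r' -> 'm'  (+1)
  6. substitute 'a' -> 'e'  (+1)
  7. substitute 't' -> 'n'  (+1)
  8. substitute 'e' -> 't'  (+1)
Total edit operations: 6
Edit distance = 6


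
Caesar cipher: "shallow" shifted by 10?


Word: "shallow"
Shift: 10
Each letter → (letter + shift) mod 26:
  's' (18) + 10 = 2 → 'c'
  'h' (7) + 10 = 17 → 'r'
  'a' (0) + 10 = 10 → 'k'
  'l' (11) + 10 = 21 → 'v'
  'l' (11) + 10 = 21 → 'v'
  'o' (14) + 10 = 24 → 'y'
  'w' (22) + 10 = 6 → 'g'
Result = "crkvvyg"


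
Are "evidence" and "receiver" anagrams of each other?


Word 1: "evidence" → sorted: cdeeeinv
Word 2: "receiver" → sorted: ceeeirrv
Same letters? cdeeeinv != ceeeirrv
Anagram = No


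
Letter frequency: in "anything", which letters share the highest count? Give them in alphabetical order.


Word: "anything"
Letter counts:
  'a': 1
  'g': 1
  'h': 1
  'i': 1
  'n': 2
  't': 1
  'y': 1
Maximum count = 2
Most frequent = 'n' (2 times each)


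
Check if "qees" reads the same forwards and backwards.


Word: "qees"
Reversed: "seeq"
Forward == Backward? qees != seeq
Palindrome = No


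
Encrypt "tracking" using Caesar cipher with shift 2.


Word: "tracking"
Shift: 2
Each letter → (letter + shift) mod 26:
  't' (19) + 2 = 21 → 'v'
  'r' (17) + 2 = 19 → 't'
  'a' (0) + 2 = 2 → 'c'
  'c' (2) + 2 = 4 → 'e'
  'k' (10) + 2 = 12 → 'm'
  'i' (8) + 2 = 10 → 'k'
  'n' (13) + 2 = 15 → 'p'
  'g' (6) + 2 = 8 → 'i'
Result = "vtcemkpi"


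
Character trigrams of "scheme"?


Word: "scheme" (length 6)
Number of trigrams = 6 - 3 + 1 = 4
  Position 0: "sch"
  Position 1: "che"
  Position 2: "hem"
  Position 3: "eme"
Trigrams = "sch", "che", "hem", "eme"


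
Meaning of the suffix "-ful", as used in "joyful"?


Suffix: -ful
As in: joyful -> joy + -ful
Meaning = full of


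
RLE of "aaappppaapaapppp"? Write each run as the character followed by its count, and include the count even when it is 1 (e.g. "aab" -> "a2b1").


String: "aaappppaapaapppp"
Scanning for consecutive runs:
  'a' x 3
  'p' x 4
  'a' x 2
  'p' x 1
  'a' x 2
  'p' x 4
RLE = "a3p4a2p1a2p4"


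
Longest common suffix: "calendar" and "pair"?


Word 1: "calendar"
Word 2: "pair"
Comparing from end:
  Pos -1: 'r' == 'r'
  Pos -2: 'a' != 'i' (stop)
LCS = "r" (length 1)


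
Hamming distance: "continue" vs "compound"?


Comparing character by character (same length = 8):
  Pos 0: 'c' vs 'c' =
  Pos 1: 'o' vs 'o' =
  Pos 2: 'n' vs 'm' !=
  Pos 3: 't' vs 'p' !=
  Pos 4: 'i' vs 'o' !=
  Pos 5: 'n' vs 'u' !=
  Pos 6: 'u' vs 'n' !=
  Pos 7: 'e' vs 'd' !=
Hamming distance = 6


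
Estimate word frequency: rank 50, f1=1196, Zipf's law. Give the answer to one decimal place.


Zipf's law: f(r) = f(1) / r
f(1) = 1196
f(50) = 1196 / 50
= 23.9 occurrences


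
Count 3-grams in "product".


Word: "product" (length 7)
Number of 3-grams = length - 3 + 1 = 7 - 3 + 1
= 5


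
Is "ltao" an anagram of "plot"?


Word 1: "plot" → sorted: lopt
Word 2: "ltao" → sorted: alot
Same letters? lopt != alot
Anagram = No


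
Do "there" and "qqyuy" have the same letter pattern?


Pattern of "there": [0, 1, 2, 3, 2]
Pattern of "qqyuy": [0, 0, 1, 2, 1]
Patterns do not match
Same pattern = No


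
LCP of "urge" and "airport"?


Word 1: "urge"
Word 2: "airport"
Comparing from start:
  Pos 0: 'u' != 'a' (stop)
LCP = "" (length 0)


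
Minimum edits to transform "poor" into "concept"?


Word 1: "poor" (length 4)
Word 2: "concept" (length 7)
One optimal edit sequence (insert/delete/substitute each cost 1):
  1. substitute 'p' -> 'c'  (+1)
  2. keep 'o'
  3. insert 'n'  (+1)
  4. insert 'c'  (+1)
  5. insert 'e'  (+1)
  6. substitute 'o' -> 'p'  (+1)
  7. substitute 'r' -> 't'  (+1)
Total edit operations: 6
Edit distance = 6


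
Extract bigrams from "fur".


Word: "fur" (length 3)
Number of bigrams = 3 - 2 + 1 = 2
  Position 0: "fu"
  Position 1: "ur"
Bigrams = "fu", "ur"


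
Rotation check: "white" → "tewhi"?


Word: "white", Candidate: "tewhi"
Method: check if candidate is substring of word+word
"whitewhite" contains "tewhi"? Yes
Is rotation = Yes


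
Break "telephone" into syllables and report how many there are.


Word: "telephone"
Syllable breakdown: tel | e | phone
Counting: 3 parts
= 3 syllables


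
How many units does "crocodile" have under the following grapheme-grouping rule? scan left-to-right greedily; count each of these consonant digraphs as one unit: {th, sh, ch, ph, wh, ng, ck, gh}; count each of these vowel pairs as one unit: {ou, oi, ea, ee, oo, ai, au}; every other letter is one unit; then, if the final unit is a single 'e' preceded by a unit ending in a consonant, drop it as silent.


Word: "crocodile" (9 letters)
Left-to-right scan:
  [1] 'c' (letter)
  [2] 'r' (letter)
  [3] 'o' (letter)
  [4] 'c' (letter)
  [5] 'o' (letter)
  [6] 'd' (letter)
  [7] 'i' (letter)
  [8] 'l' (letter)
  [9] 'e' (letter)
Units from scan: 9
Final unit is 'e' after a consonant -> drop as silent (-1)
Sound units = 8 units


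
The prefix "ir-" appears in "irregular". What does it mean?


Prefix: ir-
Example: irregular (ir- + regular)
Meaning = not


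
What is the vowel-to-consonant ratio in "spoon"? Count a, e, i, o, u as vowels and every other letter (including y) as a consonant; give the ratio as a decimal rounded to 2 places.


Word: "spoon"
Vowels (a,e,i,o,u): 2
Consonants: 3
Ratio = 2/3
= 0.67


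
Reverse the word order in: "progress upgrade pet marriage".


Original: "progress upgrade pet marriage"
Words (1..n): progress | upgrade | pet | marriage
Reversed (n..1): marriage | pet | upgrade | progress
Result = "marriage pet upgrade progress"


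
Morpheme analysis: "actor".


Word: "actor"
Morphemes: act / -or
Each morpheme carries meaning
= 2 morphemes


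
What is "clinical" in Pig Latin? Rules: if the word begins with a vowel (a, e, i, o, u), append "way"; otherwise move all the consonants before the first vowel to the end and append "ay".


Word: "clinical"
Starts with consonant(s) → move to end, add 'ay'
Consonant cluster: "cl"
Pig Latin = "inicalclay"


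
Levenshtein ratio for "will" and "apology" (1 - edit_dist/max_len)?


Word 1: "will" (length 4)
Word 2: "apology" (length 7)
One optimal edit sequence:
  1. insert 'a'  (+1)
  2. substitute 'w' -> 'p'  (+1)
  3. substitute 'i' -> 'o'  (+1)
  4. keep 'l'
  5. insert 'o'  (+1)
  6. insert 'g'  (+1)
  7. substitute 'l' -> 'y'  (+1)
Edit distance = 6
Max length = max(4, 7) = 7
Similarity = 1 - 6/7
= 0.1429


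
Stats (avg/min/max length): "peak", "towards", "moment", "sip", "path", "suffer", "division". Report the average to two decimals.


Lengths: "peak"=4, "towards"=7, "moment"=6, "sip"=3, "path"=4, "suffer"=6, "division"=8
Sum = 38, Count = 7
Average = 38/7 = 5.43
= avg=5.43, min=3, max=8


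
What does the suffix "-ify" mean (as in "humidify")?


Suffix: -ify
As in: humidify -> humid + -ify
Meaning = to make


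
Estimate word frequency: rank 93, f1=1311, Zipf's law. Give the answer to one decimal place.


Zipf's law: f(r) = f(1) / r
f(1) = 1311
f(93) = 1311 / 93
= 14.1 occurrences


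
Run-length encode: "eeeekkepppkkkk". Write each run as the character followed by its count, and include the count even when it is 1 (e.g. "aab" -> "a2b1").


String: "eeeekkepppkkkk"
Scanning for consecutive runs:
  'e' x 4
  'k' x 2
  'e' x 1
  'p' x 3
  'k' x 4
RLE = "e4k2e1p3k4"


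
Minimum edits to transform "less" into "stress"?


Word 1: "less" (length 4)
Word 2: "stress" (length 6)
One optimal edit sequence (insert/delete/substitute each cost 1):
  1. insert 's'  (+1)
  2. insert 't'  (+1)
  3. substitute 'l' -> 'r'  (+1)
  4. keep 'e'
  5. keep 's'
  6. keep 's'
Total edit operations: 3
Edit distance = 3


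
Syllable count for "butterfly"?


Word: "butterfly"
Syllable breakdown: but-ter-fly
Counting: 3 parts
= 3 syllables


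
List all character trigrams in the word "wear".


Word: "wear" (length 4)
Number of trigrams = 4 - 3 + 1 = 2
  Position 0: "wea"
  Position 1: "ear"
Trigrams = "wea", "ear"


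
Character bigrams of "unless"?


Word: "unless" (length 6)
Number of bigrams = 6 - 2 + 1 = 5
  Position 0: "un"
  Position 1: "nl"
  Position 2: "le"
  Position 3: "es"
  Position 4: "ss"
Bigrams = "un", "nl", "le", "es", "ss"


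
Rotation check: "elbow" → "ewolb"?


Word: "elbow", Candidate: "ewolb"
Method: check if candidate is substring of word+word
"elbowelbow" contains "ewolb"? No
Is rotation = No


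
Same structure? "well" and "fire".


Pattern of "well": [0, 1, 2, 2]
Pattern of "fire": [0, 1, 2, 3]
Patterns do not match
Same pattern = No


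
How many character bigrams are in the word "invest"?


Word: "invest" (length 6)
Number of 2-grams = length - 2 + 1 = 6 - 2 + 1
= 5


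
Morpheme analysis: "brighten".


Word: "brighten"
Morphemes: bright | -en
Each morpheme carries meaning
= 2 morphemes


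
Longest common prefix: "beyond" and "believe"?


Word 1: "beyond"
Word 2: "believe"
Comparing from start:
  Pos 0: 'b' == 'b'
  Pos 1: 'e' == 'e'
  Pos 2: 'y' != 'l' (stop)
LCP = "be" (length 2)


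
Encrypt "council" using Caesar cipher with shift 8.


Word: "council"
Shift: 8
Each letter → (letter + shift) mod 26:
  'c' (2) + 8 = 10 → 'k'
  'o' (14) + 8 = 22 → 'w'
  'u' (20) + 8 = 2 → 'c'
  'n' (13) + 8 = 21 → 'v'
  'c' (2) + 8 = 10 → 'k'
  'i' (8) + 8 = 16 → 'q'
  'l' (11) + 8 = 19 → 't'
Result = "kwcvkqt"


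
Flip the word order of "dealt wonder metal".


Original: "dealt wonder metal"
Words (1..n): dealt | wonder | metal
Reversed (n..1): metal | wonder | dealt
Result = "metal wonder dealt"


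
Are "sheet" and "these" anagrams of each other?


Word 1: "sheet" → sorted: eehst
Word 2: "these" → sorted: eehst
Same letters? eehst == eehst
Anagram = Yes


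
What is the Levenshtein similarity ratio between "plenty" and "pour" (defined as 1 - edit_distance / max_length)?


Word 1: "plenty" (length 6)
Word 2: "pour" (length 4)
One optimal edit sequence:
  1. keep 'p'
  2. delete 'l'  (+1)
  3. delete 'e'  (+1)
  4. substitute 'n' -> 'o'  (+1)
  5. substitute 't' -> 'u'  (+1)
  6. substitute 'y' -> 'r'  (+1)
Edit distance = 5
Max length = max(6, 4) = 6
Similarity = 1 - 5/6
= 0.1667


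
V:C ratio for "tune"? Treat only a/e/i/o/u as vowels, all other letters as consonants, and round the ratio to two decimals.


Word: "tune"
Vowels (a,e,i,o,u): 2
Consonants: 2
Ratio = 2/2
= 1.00


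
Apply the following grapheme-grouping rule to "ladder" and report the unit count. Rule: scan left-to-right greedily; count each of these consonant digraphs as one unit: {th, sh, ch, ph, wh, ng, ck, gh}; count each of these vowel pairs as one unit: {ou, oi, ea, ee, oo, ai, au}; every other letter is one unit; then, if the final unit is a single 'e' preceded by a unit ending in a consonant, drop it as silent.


Word: "ladder" (6 letters)
Left-to-right scan:
  1. 'l' (letter)
  2. 'a' (letter)
  3. 'd' (letter)
  4. 'd' (letter)
  5. 'e' (letter)
  6. 'r' (letter)
Units from scan: 6
Sound units = 6 units


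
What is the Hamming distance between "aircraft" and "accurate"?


Comparing character by character (same length = 8):
  Pos 0: 'a' vs 'a' =
  Pos 1: 'i' vs 'c' !=
  Pos 2: 'r' vs 'c' !=
  Pos 3: 'c' vs 'u' !=
  Pos 4: 'r' vs 'r' =
  Pos 5: 'a' vs 'a' =
  Pos 6: 'f' vs 't' !=
  Pos 7: 't' vs 'e' !=
Hamming distance = 5


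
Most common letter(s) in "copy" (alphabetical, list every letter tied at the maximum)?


Word: "copy"
Letter counts:
  'c': 1
  'o': 1
  'p': 1
  'y': 1
Maximum count = 1
Most frequent = 'c', 'o', 'p', 'y' (1 time each)


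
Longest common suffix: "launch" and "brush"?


Word 1: "launch"
Word 2: "brush"
Comparing from end:
  Pos -1: 'h' == 'h'
  Pos -2: 'c' != 's' (stop)
LCS = "h" (length 1)


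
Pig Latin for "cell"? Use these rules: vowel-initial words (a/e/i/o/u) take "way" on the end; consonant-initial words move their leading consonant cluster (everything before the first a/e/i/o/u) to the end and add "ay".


Word: "cell"
Starts with consonant(s) → move to end, add 'ay'
Consonant cluster: "c"
Pig Latin = "ellcay"


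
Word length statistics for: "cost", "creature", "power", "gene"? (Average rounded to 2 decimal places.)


Lengths: "cost"=4, "creature"=8, "power"=5, "gene"=4
Sum = 21, Count = 4
Average = 21/4 = 5.25
= avg=5.25, min=4, max=8


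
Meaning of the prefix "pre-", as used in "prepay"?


Prefix: pre-
Example: prepay (pre- + pay)
Meaning = before


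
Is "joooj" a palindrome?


Word: "joooj"
Reversed: "joooj"
Forward == Backward? joooj == joooj
Palindrome = Yes


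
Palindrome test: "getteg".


Word: "getteg"
Reversed: "getteg"
Forward == Backward? getteg == getteg
Palindrome = Yes


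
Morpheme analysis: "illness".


Word: "illness"
Morphemes: ill + -ness
Each morpheme carries meaning
= 2 morphemes


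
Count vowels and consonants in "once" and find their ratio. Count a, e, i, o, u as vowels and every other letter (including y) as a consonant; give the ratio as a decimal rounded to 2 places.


Word: "once"
Vowels (a,e,i,o,u): 2
Consonants: 2
Ratio = 2/2
= 1.00


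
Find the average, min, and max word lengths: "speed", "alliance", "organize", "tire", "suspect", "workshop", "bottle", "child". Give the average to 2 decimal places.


Lengths: "speed"=5, "alliance"=8, "organize"=8, "tire"=4, "suspect"=7, "workshop"=8, "bottle"=6, "child"=5
Sum = 51, Count = 8
Average = 51/8 = 6.38
= avg=6.38, min=4, max=8


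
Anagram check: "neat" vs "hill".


Word 1: "neat" → sorted: aent
Word 2: "hill" → sorted: hill
Same letters? aent != hill
Anagram = No


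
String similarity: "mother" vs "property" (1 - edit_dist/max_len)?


Word 1: "mother" (length 6)
Word 2: "property" (length 8)
One optimal edit sequence:
  1. substitute 'm' -> 'p'  (+1)
  2. substitute 'o' -> 'r'  (+1)
  3. substitute 't' -> 'o'  (+1)
  4. substitute 'h' -> 'p'  (+1)
  5. keep 'e'
  6. keep 'r'
  7. insert 't'  (+1)
  8. insert 'y'  (+1)
Edit distance = 6
Max length = max(6, 8) = 8
Similarity = 1 - 6/8
= 0.2500


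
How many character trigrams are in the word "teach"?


Word: "teach" (length 5)
Number of 3-grams = length - 3 + 1 = 5 - 3 + 1
= 3


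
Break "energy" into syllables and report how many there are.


Word: "energy"
Syllable breakdown: en-er-gy
Counting: 3 parts
= 3 syllables


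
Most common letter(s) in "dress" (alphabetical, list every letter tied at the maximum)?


Word: "dress"
Letter counts:
  'd': 1
  'e': 1
  'r': 1
  's': 2
Maximum count = 2
Most frequent = 's' (2 times each)


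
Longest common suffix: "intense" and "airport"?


Word 1: "intense"
Word 2: "airport"
Comparing from end:
  Pos -1: 'e' != 't' (stop)
LCS = "" (length 0)


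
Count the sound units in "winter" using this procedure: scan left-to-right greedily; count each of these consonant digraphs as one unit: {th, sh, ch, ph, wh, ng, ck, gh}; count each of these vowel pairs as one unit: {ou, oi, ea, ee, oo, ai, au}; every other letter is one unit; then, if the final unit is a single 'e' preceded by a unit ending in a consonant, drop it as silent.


Word: "winter" (6 letters)
Left-to-right scan:
  (1) 'w' (letter)
  (2) 'i' (letter)
  (3) 'n' (letter)
  (4) 't' (letter)
  (5) 'e' (letter)
  (6) 'r' (letter)
Units from scan: 6
Sound units = 6 units


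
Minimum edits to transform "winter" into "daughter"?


Word 1: "winter" (length 6)
Word 2: "daughter" (length 8)
One optimal edit sequence (insert/delete/substitute each cost 1):
  1. insert 'd'  (+1)
  2. insert 'a'  (+1)
  3. substitute 'w' -> 'u'  (+1)
  4. substitute 'i' -> 'g'  (+1)
  5. substitute 'n' -> 'h'  (+1)
  6. keep 't'
  7. keep 'e'
  8. keep 'r'
Total edit operations: 5
Edit distance = 5


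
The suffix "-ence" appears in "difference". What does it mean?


Suffix: -ence
As in: difference -> differ + -ence
Meaning = state of


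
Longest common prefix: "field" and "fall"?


Word 1: "field"
Word 2: "fall"
Comparing from start:
  Pos 0: 'f' == 'f'
  Pos 1: 'i' != 'a' (stop)
LCP = "f" (length 1)


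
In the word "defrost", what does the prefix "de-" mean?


Prefix: de-
Example: defrost (de- + frost)
Meaning = remove / reverse


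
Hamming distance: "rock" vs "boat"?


Comparing character by character (same length = 4):
  Pos 0: 'r' vs 'b' !=
  Pos 1: 'o' vs 'o' =
  Pos 2: 'c' vs 'a' !=
  Pos 3: 'k' vs 't' !=
Hamming distance = 3


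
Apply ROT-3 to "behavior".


Word: "behavior"
Shift: 3
Each letter → (letter + shift) mod 26:
  'b' (1) + 3 = 4 → 'e'
  'e' (4) + 3 = 7 → 'h'
  'h' (7) + 3 = 10 → 'k'
  'a' (0) + 3 = 3 → 'd'
  'v' (21) + 3 = 24 → 'y'
  'i' (8) + 3 = 11 → 'l'
  'o' (14) + 3 = 17 → 'r'
  'r' (17) + 3 = 20 → 'u'
Result = "ehkdylru"


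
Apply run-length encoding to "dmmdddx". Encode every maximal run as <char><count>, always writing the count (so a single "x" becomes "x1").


String: "dmmdddx"
Scanning for consecutive runs:
  'd' x 1
  'm' x 2
  'd' x 3
  'x' x 1
RLE = "d1m2d3x1"


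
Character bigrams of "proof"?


Word: "proof" (length 5)
Number of bigrams = 5 - 2 + 1 = 4
  Position 0: "pr"
  Position 1: "ro"
  Position 2: "oo"
  Position 3: "of"
Bigrams = "pr", "ro", "oo", "of"


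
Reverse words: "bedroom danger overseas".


Original: "bedroom danger overseas"
Words (1..n): bedroom | danger | overseas
Reversed (n..1): overseas | danger | bedroom
Result = "overseas danger bedroom"


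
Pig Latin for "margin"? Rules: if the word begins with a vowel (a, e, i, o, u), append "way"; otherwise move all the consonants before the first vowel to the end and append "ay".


Word: "margin"
Starts with consonant(s) → move to end, add 'ay'
Consonant cluster: "m"
Pig Latin = "arginmay"


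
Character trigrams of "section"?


Word: "section" (length 7)
Number of trigrams = 7 - 3 + 1 = 5
  Position 0: "sec"
  Position 1: "ect"
  Position 2: "cti"
  Position 3: "tio"
  Position 4: "ion"
Trigrams = "sec", "ect", "cti", "tio", "ion"


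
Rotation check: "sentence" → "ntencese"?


Word: "sentence", Candidate: "ntencese"
Method: check if candidate is substring of word+word
"sentencesentence" contains "ntencese"? Yes
Is rotation = Yes


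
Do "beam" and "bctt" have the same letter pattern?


Pattern of "beam": [0, 1, 2, 3]
Pattern of "bctt": [0, 1, 2, 2]
Patterns do not match
Same pattern = No


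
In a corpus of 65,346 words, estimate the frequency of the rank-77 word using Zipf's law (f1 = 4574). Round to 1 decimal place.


Zipf's law: f(r) = f(1) / r
f(1) = 4574
f(77) = 4574 / 77
= 59.4 occurrences


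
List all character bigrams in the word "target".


Word: "target" (length 6)
Number of bigrams = 6 - 2 + 1 = 5
  Position 0: "ta"
  Position 1: "ar"
  Position 2: "rg"
  Position 3: "ge"
  Position 4: "et"
Bigrams = "ta", "ar", "rg", "ge", "et"


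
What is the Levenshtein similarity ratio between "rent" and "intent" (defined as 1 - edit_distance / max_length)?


Word 1: "rent" (length 4)
Word 2: "intent" (length 6)
One optimal edit sequence:
  1. insert 'i'  (+1)
  2. insert 'n'  (+1)
  3. substitute 'r' -> 't'  (+1)
  4. keep 'e'
  5. keep 'n'
  6. keep 't'
Edit distance = 3
Max length = max(4, 6) = 6
Similarity = 1 - 3/6
= 0.5000


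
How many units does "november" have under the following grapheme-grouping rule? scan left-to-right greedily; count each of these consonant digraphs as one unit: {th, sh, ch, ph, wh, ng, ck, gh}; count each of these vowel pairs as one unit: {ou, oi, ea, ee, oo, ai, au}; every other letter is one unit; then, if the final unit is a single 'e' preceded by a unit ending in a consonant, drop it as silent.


Word: "november" (8 letters)
Left-to-right scan:
  [1] 'n' (letter)
  [2] 'o' (letter)
  [3] 'v' (letter)
  [4] 'e' (letter)
  [5] 'm' (letter)
  [6] 'b' (letter)
  [7] 'e' (letter)
  [8] 'r' (letter)
Units from scan: 8
Sound units = 8 units


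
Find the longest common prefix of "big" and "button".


Word 1: "big"
Word 2: "button"
Comparing from start:
  Pos 0: 'b' == 'b'
  Pos 1: 'i' != 'u' (stop)
LCP = "b" (length 1)


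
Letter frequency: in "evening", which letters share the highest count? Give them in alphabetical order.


Word: "evening"
Letter counts:
  'e': 2
  'g': 1
  'i': 1
  'n': 2
  'v': 1
Maximum count = 2
Most frequent = 'e', 'n' (2 times each)


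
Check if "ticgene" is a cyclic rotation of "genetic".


Word: "genetic", Candidate: "ticgene"
Method: check if candidate is substring of word+word
"geneticgenetic" contains "ticgene"? Yes
Is rotation = Yes


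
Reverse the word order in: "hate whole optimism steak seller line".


Original: "hate whole optimism steak seller line"
Words (1..n): hate | whole | optimism | steak | seller | line
Reversed (n..1): line | seller | steak | optimism | whole | hate
Result = "line seller steak optimism whole hate"


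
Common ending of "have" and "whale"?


Word 1: "have"
Word 2: "whale"
Comparing from end:
  Pos -1: 'e' == 'e'
  Pos -2: 'v' != 'l' (stop)
LCS = "e" (length 1)


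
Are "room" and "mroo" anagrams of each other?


Word 1: "room" → sorted: moor
Word 2: "mroo" → sorted: moor
Same letters? moor == moor
Anagram = Yes


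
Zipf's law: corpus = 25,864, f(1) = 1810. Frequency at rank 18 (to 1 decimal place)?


Zipf's law: f(r) = f(1) / r
f(1) = 1810
f(18) = 1810 / 18
= 100.6 occurrences


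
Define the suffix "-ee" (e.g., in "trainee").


Suffix: -ee
As in: trainee -> train + -ee
Meaning = one who receives


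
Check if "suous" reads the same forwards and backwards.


Word: "suous"
Reversed: "suous"
Forward == Backward? suous == suous
Palindrome = Yes


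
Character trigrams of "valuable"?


Word: "valuable" (length 8)
Number of trigrams = 8 - 3 + 1 = 6
  Position 0: "val"
  Position 1: "alu"
  Position 2: "lua"
  Position 3: "uab"
  Position 4: "abl"
  Position 5: "ble"
Trigrams = "val", "alu", "lua", "uab", "abl", "ble"


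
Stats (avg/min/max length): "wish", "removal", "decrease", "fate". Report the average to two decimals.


Lengths: "wish"=4, "removal"=7, "decrease"=8, "fate"=4
Sum = 23, Count = 4
Average = 23/4 = 5.75
= avg=5.75, min=4, max=8


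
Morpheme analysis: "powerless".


Word: "powerless"
Morphemes: power | -less
Each morpheme carries meaning
= 2 morphemes


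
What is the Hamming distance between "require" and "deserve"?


Comparing character by character (same length = 7):
  Pos 0: 'r' vs 'd' !=
  Pos 1: 'e' vs 'e' =
  Pos 2: 'q' vs 's' !=
  Pos 3: 'u' vs 'e' !=
  Pos 4: 'i' vs 'r' !=
  Pos 5: 'r' vs 'v' !=
  Pos 6: 'e' vs 'e' =
Hamming distance = 5


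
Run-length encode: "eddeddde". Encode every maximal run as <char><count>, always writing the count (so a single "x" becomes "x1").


String: "eddeddde"
Scanning for consecutive runs:
  'e' x 1
  'd' x 2
  'e' x 1
  'd' x 3
  'e' x 1
RLE = "e1d2e1d3e1"


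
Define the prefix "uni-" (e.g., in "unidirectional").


Prefix: uni-
Example: unidirectional (uni- + directional)
Meaning = one


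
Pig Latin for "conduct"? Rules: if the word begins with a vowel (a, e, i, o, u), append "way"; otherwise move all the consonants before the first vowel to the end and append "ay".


Word: "conduct"
Starts with consonant(s) → move to end, add 'ay'
Consonant cluster: "c"
Pig Latin = "onductcay"


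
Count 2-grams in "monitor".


Word: "monitor" (length 7)
Number of 2-grams = length - 2 + 1 = 7 - 2 + 1
= 6


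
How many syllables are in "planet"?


Word: "planet"
Syllable breakdown: plan / et
Counting: 2 parts
= 2 syllables


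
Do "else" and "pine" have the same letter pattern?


Pattern of "else": [0, 1, 2, 0]
Pattern of "pine": [0, 1, 2, 3]
Patterns do not match
Same pattern = No


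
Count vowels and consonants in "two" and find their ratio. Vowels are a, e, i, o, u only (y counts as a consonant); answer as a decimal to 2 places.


Word: "two"
Vowels (a,e,i,o,u): 1
Consonants: 2
Ratio = 1/2
= 0.50


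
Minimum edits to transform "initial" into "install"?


Word 1: "initial" (length 7)
Word 2: "install" (length 7)
One optimal edit sequence (insert/delete/substitute each cost 1):
  1. keep 'i'
  2. keep 'n'
  3. substitute 'i' -> 's'  (+1)
  4. keep 't'
  5. substitute 'i' -> 'a'  (+1)
  6. substitute 'a' -> 'l'  (+1)
  7. keep 'l'
Total edit operations: 3
Edit distance = 3


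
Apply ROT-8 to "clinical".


Word: "clinical"
Shift: 8
Each letter → (letter + shift) mod 26:
  'c' (2) + 8 = 10 → 'k'
  'l' (11) + 8 = 19 → 't'
  'i' (8) + 8 = 16 → 'q'
  'n' (13) + 8 = 21 → 'v'
  'i' (8) + 8 = 16 → 'q'
  'c' (2) + 8 = 10 → 'k'
  'a' (0) + 8 = 8 → 'i'
  'l' (11) + 8 = 19 → 't'
Result = "ktqvqkit"


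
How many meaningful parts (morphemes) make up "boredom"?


Word: "boredom"
Morphemes: bore / -dom
Each morpheme carries meaning
= 2 morphemes


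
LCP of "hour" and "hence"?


Word 1: "hour"
Word 2: "hence"
Comparing from start:
  Pos 0: 'h' == 'h'
  Pos 1: 'o' != 'e' (stop)
LCP = "h" (length 1)


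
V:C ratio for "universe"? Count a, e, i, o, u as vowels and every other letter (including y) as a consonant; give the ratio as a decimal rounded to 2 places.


Word: "universe"
Vowels (a,e,i,o,u): 4
Consonants: 4
Ratio = 4/4
= 1.00


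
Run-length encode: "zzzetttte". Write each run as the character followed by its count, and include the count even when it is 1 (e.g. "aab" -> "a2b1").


String: "zzzetttte"
Scanning for consecutive runs:
  'z' x 3
  'e' x 1
  't' x 4
  'e' x 1
RLE = "z3e1t4e1"


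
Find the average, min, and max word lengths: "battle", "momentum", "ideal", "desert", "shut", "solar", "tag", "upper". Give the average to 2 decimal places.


Lengths: "battle"=6, "momentum"=8, "ideal"=5, "desert"=6, "shut"=4, "solar"=5, "tag"=3, "upper"=5
Sum = 42, Count = 8
Average = 42/8 = 5.25
= avg=5.25, min=3, max=8


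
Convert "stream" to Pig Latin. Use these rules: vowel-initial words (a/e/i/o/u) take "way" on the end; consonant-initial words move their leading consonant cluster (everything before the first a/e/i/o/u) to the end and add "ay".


Word: "stream"
Starts with consonant(s) → move to end, add 'ay'
Consonant cluster: "str"
Pig Latin = "eamstray"


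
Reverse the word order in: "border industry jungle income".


Original: "border industry jungle income"
Words (1..n): border | industry | jungle | income
Reversed (n..1): income | jungle | industry | border
Result = "income jungle industry border"


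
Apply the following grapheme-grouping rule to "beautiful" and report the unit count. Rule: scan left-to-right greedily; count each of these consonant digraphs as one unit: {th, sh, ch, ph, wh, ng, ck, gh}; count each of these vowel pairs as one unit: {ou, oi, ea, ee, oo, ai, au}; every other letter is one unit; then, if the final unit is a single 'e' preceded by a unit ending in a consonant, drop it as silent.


Word: "beautiful" (9 letters)
Left-to-right scan:
  1. 'b' (letter)
  2. 'ea' (vowel-pair)
  3. 'u' (letter)
  4. 't' (letter)
  5. 'i' (letter)
  6. 'f' (letter)
  7. 'u' (letter)
  8. 'l' (letter)
Units from scan: 8
Sound units = 8 units


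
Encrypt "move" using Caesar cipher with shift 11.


Word: "move"
Shift: 11
Each letter → (letter + shift) mod 26:
  'm' (12) + 11 = 23 → 'x'
  'o' (14) + 11 = 25 → 'z'
  'v' (21) + 11 = 6 → 'g'
  'e' (4) + 11 = 15 → 'p'
Result = "xzgp"


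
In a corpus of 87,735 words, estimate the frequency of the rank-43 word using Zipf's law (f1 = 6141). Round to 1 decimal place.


Zipf's law: f(r) = f(1) / r
f(1) = 6141
f(43) = 6141 / 43
= 142.8 occurrences


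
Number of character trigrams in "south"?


Word: "south" (length 5)
Number of 3-grams = length - 3 + 1 = 5 - 3 + 1
= 3


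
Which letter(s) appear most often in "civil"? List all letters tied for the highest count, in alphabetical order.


Word: "civil"
Letter counts:
  'c': 1
  'i': 2
  'l': 1
  'v': 1
Maximum count = 2
Most frequent = 'i' (2 times each)


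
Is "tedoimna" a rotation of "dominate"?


Word: "dominate", Candidate: "tedoimna"
Method: check if candidate is substring of word+word
"dominatedominate" contains "tedoimna"? No
Is rotation = No


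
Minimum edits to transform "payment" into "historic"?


Word 1: "payment" (length 7)
Word 2: "historic" (length 8)
One optimal edit sequence (insert/delete/substitute each cost 1):
  1. insert 'h'  (+1)
  2. substitute 'p' -> 'i'  (+1)
  3. substitute 'a' -> 's'  (+1)
  4. substitute 'y' -> 't'  (+1)
  5. substitute 'm' -> 'o'  (+1)
  6. substitute 'e' -> 'r'  (+1)
  7. substitute 'n' -> 'i'  (+1)
  8. substitute 't' -> 'c'  (+1)
Total edit operations: 8
Edit distance = 8


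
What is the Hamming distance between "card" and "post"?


Comparing character by character (same length = 4):
  Pos 0: 'c' vs 'p' !=
  Pos 1: 'a' vs 'o' !=
  Pos 2: 'r' vs 's' !=
  Pos 3: 'd' vs 't' !=
Hamming distance = 4


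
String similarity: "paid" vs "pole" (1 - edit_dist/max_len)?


Word 1: "paid" (length 4)
Word 2: "pole" (length 4)
One optimal edit sequence:
  1. keep 'p'
  2. substitute 'a' -> 'o'  (+1)
  3. substitute 'i' -> 'l'  (+1)
  4. substitute 'd' -> 'e'  (+1)
Edit distance = 3
Max length = max(4, 4) = 4
Similarity = 1 - 3/4
= 0.2500


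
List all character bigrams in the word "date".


Word: "date" (length 4)
Number of bigrams = 4 - 2 + 1 = 3
  Position 0: "da"
  Position 1: "at"
  Position 2: "te"
Bigrams = "da", "at", "te"


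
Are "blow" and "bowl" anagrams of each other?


Word 1: "blow" → sorted: blow
Word 2: "bowl" → sorted: blow
Same letters? blow == blow
Anagram = Yes


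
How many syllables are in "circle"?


Word: "circle"
Syllable breakdown: cir · cle
Counting: 2 parts
= 2 syllables


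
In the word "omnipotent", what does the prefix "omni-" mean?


Prefix: omni-
Example: omnipotent = omni- + potent
Meaning = all


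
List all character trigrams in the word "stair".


Word: "stair" (length 5)
Number of trigrams = 5 - 3 + 1 = 3
  Position 0: "sta"
  Position 1: "tai"
  Position 2: "air"
Trigrams = "sta", "tai", "air"


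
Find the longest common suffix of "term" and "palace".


Word 1: "term"
Word 2: "palace"
Comparing from end:
  Pos -1: 'm' != 'e' (stop)
LCS = "" (length 0)


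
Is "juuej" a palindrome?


Word: "juuej"
Reversed: "jeuuj"
Forward == Backward? juuej != jeuuj
Palindrome = No


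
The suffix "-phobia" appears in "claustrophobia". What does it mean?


Suffix: -phobia
Example: claustrophobia (claustro- + -phobia)
Meaning = fear of


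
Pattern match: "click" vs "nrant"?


Pattern of "click": [0, 1, 2, 0, 3]
Pattern of "nrant": [0, 1, 2, 0, 3]
Patterns match
Same pattern = Yes


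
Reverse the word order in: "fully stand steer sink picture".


Original: "fully stand steer sink picture"
Words (1..n): fully | stand | steer | sink | picture
Reversed (n..1): picture | sink | steer | stand | fully
Result = "picture sink steer stand fully"


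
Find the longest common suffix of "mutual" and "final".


Word 1: "mutual"
Word 2: "final"
Comparing from end:
  Pos -1: 'l' == 'l'
  Pos -2: 'a' == 'a'
  Pos -3: 'u' != 'n' (stop)
LCS = "al" (length 2)


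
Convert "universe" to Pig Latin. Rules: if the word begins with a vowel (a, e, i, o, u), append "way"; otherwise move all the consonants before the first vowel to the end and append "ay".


Word: "universe"
Starts with vowel → add 'way'
Pig Latin = "universeway"


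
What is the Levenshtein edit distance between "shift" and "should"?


Word 1: "shift" (length 5)
Word 2: "should" (length 6)
One optimal edit sequence (insert/delete/substitute each cost 1):
  1. keep 's'
  2. keep 'h'
  3. insert 'o'  (+1)
  4. substitute 'i' -> 'u'  (+1)
  5. substitute 'f' -> 'l'  (+1)
  6. substitute 't' -> 'd'  (+1)
Total edit operations: 4
Edit distance = 4


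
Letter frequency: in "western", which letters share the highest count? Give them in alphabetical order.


Word: "western"
Letter counts:
  'e': 2
  'n': 1
  'r': 1
  's': 1
  't': 1
  'w': 1
Maximum count = 2
Most frequent = 'e' (2 times each)


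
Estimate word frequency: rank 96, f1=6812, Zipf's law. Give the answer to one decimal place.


Zipf's law: f(r) = f(1) / r
f(1) = 6812
f(96) = 6812 / 96
= 71.0 occurrences


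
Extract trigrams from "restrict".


Word: "restrict" (length 8)
Number of trigrams = 8 - 3 + 1 = 6
  Position 0: "res"
  Position 1: "est"
  Position 2: "str"
  Position 3: "tri"
  Position 4: "ric"
  Position 5: "ict"
Trigrams = "res", "est", "str", "tri", "ric", "ict"


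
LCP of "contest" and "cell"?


Word 1: "contest"
Word 2: "cell"
Comparing from start:
  Pos 0: 'c' == 'c'
  Pos 1: 'o' != 'e' (stop)
LCP = "c" (length 1)


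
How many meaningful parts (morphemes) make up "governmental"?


Word: "governmental"
Morphemes: govern + -ment + -al
Each morpheme carries meaning
= 3 morphemes


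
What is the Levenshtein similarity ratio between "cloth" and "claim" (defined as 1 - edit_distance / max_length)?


Word 1: "cloth" (length 5)
Word 2: "claim" (length 5)
One optimal edit sequence:
  1. keep 'c'
  2. keep 'l'
  3. substitute 'o' -> 'a'  (+1)
  4. substitute 't' -> 'i'  (+1)
  5. substitute 'h' -> 'm'  (+1)
Edit distance = 3
Max length = max(5, 5) = 5
Similarity = 1 - 3/5
= 0.4000


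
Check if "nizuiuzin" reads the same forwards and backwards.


Word: "nizuiuzin"
Reversed: "nizuiuzin"
Forward == Backward? nizuiuzin == nizuiuzin
Palindrome = Yes


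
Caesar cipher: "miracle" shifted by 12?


Word: "miracle"
Shift: 12
Each letter → (letter + shift) mod 26:
  'm' (12) + 12 = 24 → 'y'
  'i' (8) + 12 = 20 → 'u'
  'r' (17) + 12 = 3 → 'd'
  'a' (0) + 12 = 12 → 'm'
  'c' (2) + 12 = 14 → 'o'
  'l' (11) + 12 = 23 → 'x'
  'e' (4) + 12 = 16 → 'q'
Result = "yudmoxq"


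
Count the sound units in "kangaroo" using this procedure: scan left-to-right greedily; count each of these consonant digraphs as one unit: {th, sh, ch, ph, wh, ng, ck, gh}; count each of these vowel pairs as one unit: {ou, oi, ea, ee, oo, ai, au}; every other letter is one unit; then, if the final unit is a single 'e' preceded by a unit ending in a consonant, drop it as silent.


Word: "kangaroo" (8 letters)
Left-to-right scan:
  (1) 'k' (letter)
  (2) 'a' (letter)
  (3) 'ng' (digraph)
  (4) 'a' (letter)
  (5) 'r' (letter)
  (6) 'oo' (vowel-pair)
Units from scan: 6
Sound units = 6 units
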